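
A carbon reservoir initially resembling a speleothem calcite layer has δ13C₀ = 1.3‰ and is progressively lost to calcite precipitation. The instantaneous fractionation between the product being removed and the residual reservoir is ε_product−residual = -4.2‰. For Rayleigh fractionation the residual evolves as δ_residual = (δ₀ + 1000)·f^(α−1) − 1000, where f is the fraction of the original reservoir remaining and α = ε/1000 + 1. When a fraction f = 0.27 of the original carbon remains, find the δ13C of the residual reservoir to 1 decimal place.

6.8‰

Rayleigh residual: δ_res = (δ₀ + 1000)·f^(α−1) − 1000
α = ε/1000 + 1 = 0.99580, so α − 1 = -0.00420
f^(α−1) = 0.27^(-0.00420) = 1.005514
δ_res = (1.3 + 1000) × 1.005514 − 1000 = 1006.822 − 1000 = 6.82‰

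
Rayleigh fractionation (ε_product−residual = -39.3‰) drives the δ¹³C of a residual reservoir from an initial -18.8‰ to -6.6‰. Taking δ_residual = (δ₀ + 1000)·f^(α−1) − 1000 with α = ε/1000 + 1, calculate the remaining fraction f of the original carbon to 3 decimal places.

0.730

α − 1 = ε/1000 = -0.0393
(δ_res + 1000)/(δ₀ + 1000) = (-6.6 + 1000)/(-18.8 + 1000) = 993.4/981.2 = 1.012434
f = 1.012434^(1/-0.0393) = exp(ln(1.012434)/-0.0393) = exp(0.01236/-0.0393)
f = exp(-0.3144) = 0.7302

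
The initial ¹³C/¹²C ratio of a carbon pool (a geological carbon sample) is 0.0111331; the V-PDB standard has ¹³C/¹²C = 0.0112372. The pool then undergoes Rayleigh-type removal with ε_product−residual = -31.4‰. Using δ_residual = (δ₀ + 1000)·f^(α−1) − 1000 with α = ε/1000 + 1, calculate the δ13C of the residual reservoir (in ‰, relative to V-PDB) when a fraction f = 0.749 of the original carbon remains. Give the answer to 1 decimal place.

δ₀ = (0.0111331/0.0112372 − 1)×1000 = (0.990736 − 1)×1000 = -9.264‰
α − 1 = ε/1000 = -0.0314
f^(α−1) = 0.749^(-0.0314) = 1.009116
δ_res = (-9.264 + 1000) × 1.009116 − 1000 = 999.768 − 1000 = -0.23‰

-0.2‰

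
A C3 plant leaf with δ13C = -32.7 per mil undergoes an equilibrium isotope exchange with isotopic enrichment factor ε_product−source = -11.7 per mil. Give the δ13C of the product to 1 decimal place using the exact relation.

-44.0 per mil

To first order, δ_product ≈ δ_source + ε = -44.4 per mil.
Exactly, δ_product = (δ_source + 1000)·(ε/1000 + 1) − 1000.
δ_product = (-32.7 + 1000) × (-11.7/1000 + 1) − 1000
δ_product = -44.02 per mil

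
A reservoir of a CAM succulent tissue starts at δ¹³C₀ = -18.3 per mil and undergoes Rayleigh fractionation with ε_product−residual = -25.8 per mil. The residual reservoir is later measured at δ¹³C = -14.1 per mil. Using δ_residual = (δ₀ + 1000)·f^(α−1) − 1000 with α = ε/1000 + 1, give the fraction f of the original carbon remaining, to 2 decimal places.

0.85

α − 1 = ε/1000 = -0.0258
(δ_res + 1000)/(δ₀ + 1000) = (-14.1 + 1000)/(-18.3 + 1000) = 985.9/981.7 = 1.004278
f = 1.004278^(1/-0.0258) = exp(ln(1.004278)/-0.0258) = exp(0.00427/-0.0258)
f = exp(-0.1655) = 0.8475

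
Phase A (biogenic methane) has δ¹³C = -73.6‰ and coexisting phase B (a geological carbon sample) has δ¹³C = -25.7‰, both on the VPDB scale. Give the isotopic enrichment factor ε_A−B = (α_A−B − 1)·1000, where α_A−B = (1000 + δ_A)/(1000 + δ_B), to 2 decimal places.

α_A−B = (1000 + -73.6) / (1000 + -25.7) = 926.4 / 974.3 = 0.950836
ε_A−B = (0.950836 − 1) × 1000 = -49.164‰
(The approximation ε ≈ δ_A − δ_B would give -47.9‰.)

-49.16‰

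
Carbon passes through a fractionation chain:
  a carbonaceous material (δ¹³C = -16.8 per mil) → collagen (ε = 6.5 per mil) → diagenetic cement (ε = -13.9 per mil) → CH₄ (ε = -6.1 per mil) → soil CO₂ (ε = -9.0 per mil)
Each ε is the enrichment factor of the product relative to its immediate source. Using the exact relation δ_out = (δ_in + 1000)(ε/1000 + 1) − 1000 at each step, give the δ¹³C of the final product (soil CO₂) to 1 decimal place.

-38.8 per mil

step 1: δ = (-16.80 + 1000)·(6.5/1000 + 1) − 1000 = -10.41 per mil
step 2: δ = (-10.41 + 1000)·(-13.9/1000 + 1) − 1000 = -24.16 per mil
step 3: δ = (-24.16 + 1000)·(-6.1/1000 + 1) − 1000 = -30.12 per mil
step 4: δ = (-30.12 + 1000)·(-9.0/1000 + 1) − 1000 = -38.85 per mil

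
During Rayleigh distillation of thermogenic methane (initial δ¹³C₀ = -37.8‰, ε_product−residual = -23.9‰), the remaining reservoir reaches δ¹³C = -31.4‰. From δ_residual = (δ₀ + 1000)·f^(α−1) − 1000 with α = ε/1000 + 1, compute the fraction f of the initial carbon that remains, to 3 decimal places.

α − 1 = ε/1000 = -0.0239
(δ_res + 1000)/(δ₀ + 1000) = (-31.4 + 1000)/(-37.8 + 1000) = 968.6/962.2 = 1.006651
f = 1.006651^(1/-0.0239) = exp(ln(1.006651)/-0.0239) = exp(0.00663/-0.0239)
f = exp(-0.2774) = 0.7578

0.758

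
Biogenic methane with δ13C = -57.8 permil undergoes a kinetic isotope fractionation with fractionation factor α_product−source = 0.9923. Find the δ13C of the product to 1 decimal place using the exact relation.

-65.1 permil

δ_product = (δ_source + 1000)·α − 1000
δ_product = (-57.8 + 1000) × 0.9923 − 1000
δ_product = 934.945 − 1000 = -65.05 permil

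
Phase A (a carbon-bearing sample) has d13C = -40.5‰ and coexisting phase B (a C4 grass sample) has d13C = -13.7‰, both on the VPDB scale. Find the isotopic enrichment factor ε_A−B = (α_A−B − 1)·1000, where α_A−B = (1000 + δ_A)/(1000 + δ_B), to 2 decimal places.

α_A−B = (1000 + -40.5) / (1000 + -13.7) = 959.5 / 986.3 = 0.972828
ε_A−B = (0.972828 − 1) × 1000 = -27.172‰
(The approximation ε ≈ δ_A − δ_B would give -26.8‰.)

-27.17‰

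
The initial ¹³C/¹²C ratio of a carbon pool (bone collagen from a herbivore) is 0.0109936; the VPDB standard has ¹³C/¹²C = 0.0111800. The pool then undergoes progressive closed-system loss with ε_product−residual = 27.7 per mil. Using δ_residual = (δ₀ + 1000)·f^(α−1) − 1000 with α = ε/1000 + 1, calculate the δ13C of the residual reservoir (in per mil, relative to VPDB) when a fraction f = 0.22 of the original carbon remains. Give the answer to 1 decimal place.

δ₀ = (0.0109936/0.0111800 − 1)×1000 = (0.983327 − 1)×1000 = -16.673 per mil
α − 1 = ε/1000 = 0.0277
f^(α−1) = 0.22^(0.0277) = 0.958926
δ_res = (-16.673 + 1000) × 0.958926 − 1000 = 942.938 − 1000 = -57.06 per mil

-57.1 per mil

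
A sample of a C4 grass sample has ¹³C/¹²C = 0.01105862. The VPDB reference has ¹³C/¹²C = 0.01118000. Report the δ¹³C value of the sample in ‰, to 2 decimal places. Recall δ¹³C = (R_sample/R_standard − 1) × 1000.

-10.86‰

δ¹³C = (R_sample / R_standard − 1) × 1000
R_sample / R_standard = 0.01105862 / 0.01118000 = 0.989143
δ¹³C = (0.989143 − 1) × 1000 = -10.857‰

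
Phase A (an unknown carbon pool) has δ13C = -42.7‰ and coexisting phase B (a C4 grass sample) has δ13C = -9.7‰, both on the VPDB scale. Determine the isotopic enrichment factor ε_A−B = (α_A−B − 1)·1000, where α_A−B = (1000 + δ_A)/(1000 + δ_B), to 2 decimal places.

α_A−B = (1000 + -42.7) / (1000 + -9.7) = 957.3 / 990.3 = 0.966677
ε_A−B = (0.966677 − 1) × 1000 = -33.323‰
(The approximation ε ≈ δ_A − δ_B would give -33.0‰.)

-33.32‰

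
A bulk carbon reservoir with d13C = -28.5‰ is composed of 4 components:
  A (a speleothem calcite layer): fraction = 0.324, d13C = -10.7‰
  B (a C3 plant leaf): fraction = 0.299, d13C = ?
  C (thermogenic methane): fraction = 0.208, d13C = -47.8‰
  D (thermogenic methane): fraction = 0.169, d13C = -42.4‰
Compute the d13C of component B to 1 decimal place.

Isotope mass balance: δ_bulk = Σ fᵢ·δᵢ.
-28.5 = 0.324×(-10.7) + 0.299×δ_B + 0.208×(-47.8) + 0.169×(-42.4)
0.299·δ_B = -28.5 − (-20.575) = -7.925
δ_B = -7.925 / 0.299 = -26.51‰

-26.5‰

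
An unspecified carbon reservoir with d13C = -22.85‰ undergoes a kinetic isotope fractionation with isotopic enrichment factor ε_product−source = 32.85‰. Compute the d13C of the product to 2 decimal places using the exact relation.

Exactly, δ_product = (δ_source + 1000)·(ε/1000 + 1) − 1000.
δ_product = (-22.85 + 1000) × (32.85/1000 + 1) − 1000
δ_product = 9.249‰

9.25‰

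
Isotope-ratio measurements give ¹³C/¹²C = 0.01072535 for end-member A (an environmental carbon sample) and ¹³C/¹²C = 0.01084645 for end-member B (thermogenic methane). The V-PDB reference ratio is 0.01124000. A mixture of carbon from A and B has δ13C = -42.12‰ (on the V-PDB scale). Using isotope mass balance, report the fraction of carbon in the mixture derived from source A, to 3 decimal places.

δ_A = (0.01072535/0.01124000 − 1)×1000 = (0.954213 − 1)×1000 = -45.787‰
δ_B = (0.01084645/0.01124000 − 1)×1000 = (0.964987 − 1)×1000 = -35.013‰
f_A = (δ_mix − δ_B)/(δ_A − δ_B) = (-42.12 − (-35.013))/(-45.787 − (-35.013))
f_A = -7.107 / -10.774 = 0.6596

0.660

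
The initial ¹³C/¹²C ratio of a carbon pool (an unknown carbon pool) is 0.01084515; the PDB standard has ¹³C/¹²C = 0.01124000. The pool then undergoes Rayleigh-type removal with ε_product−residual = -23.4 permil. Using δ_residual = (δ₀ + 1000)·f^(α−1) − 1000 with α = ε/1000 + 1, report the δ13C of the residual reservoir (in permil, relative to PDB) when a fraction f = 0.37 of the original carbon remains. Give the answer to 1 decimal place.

-12.4 permil

δ₀ = (0.01084515/0.01124000 − 1)×1000 = (0.964871 − 1)×1000 = -35.129 permil
α − 1 = ε/1000 = -0.0234
f^(α−1) = 0.37^(-0.0234) = 1.023538
δ_res = (-35.129 + 1000) × 1.023538 − 1000 = 987.582 − 1000 = -12.42 permil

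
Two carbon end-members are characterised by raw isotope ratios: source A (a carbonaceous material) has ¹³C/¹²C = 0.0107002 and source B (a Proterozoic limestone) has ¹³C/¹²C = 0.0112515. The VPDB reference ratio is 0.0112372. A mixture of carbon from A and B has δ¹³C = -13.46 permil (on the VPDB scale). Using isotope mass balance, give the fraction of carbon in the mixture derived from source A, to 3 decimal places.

δ_A = (0.0107002/0.0112372 − 1)×1000 = (0.952212 − 1)×1000 = -47.788 permil
δ_B = (0.0112515/0.0112372 − 1)×1000 = (1.001273 − 1)×1000 = 1.273 permil
f_A = (δ_mix − δ_B)/(δ_A − δ_B) = (-13.46 − (1.273))/(-47.788 − (1.273))
f_A = -14.733 / -49.060 = 0.3003

0.300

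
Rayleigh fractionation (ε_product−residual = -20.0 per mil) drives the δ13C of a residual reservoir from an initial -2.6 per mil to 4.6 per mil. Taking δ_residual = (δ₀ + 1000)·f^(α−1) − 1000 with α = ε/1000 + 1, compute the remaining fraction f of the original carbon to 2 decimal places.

α − 1 = ε/1000 = -0.0200
(δ_res + 1000)/(δ₀ + 1000) = (4.6 + 1000)/(-2.6 + 1000) = 1004.6/997.4 = 1.007219
f = 1.007219^(1/-0.0200) = exp(ln(1.007219)/-0.0200) = exp(0.00719/-0.0200)
f = exp(-0.3596) = 0.6979

0.70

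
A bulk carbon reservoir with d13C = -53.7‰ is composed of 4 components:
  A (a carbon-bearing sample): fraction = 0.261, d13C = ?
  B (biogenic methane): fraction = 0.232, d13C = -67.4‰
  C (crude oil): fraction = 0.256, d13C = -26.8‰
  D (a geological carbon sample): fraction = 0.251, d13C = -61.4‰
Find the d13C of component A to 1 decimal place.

-60.5‰

Isotope mass balance: δ_bulk = Σ fᵢ·δᵢ.
-53.7 = 0.261×δ_A + 0.232×(-67.4) + 0.256×(-26.8) + 0.251×(-61.4)
0.261·δ_A = -53.7 − (-37.909) = -15.791
δ_A = -15.791 / 0.261 = -60.50‰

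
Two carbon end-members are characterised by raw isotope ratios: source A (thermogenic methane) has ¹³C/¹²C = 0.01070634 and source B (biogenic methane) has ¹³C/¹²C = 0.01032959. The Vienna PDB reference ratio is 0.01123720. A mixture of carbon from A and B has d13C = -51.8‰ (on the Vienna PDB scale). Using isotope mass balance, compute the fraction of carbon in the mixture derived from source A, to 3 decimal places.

0.864

δ_A = (0.01070634/0.01123720 − 1)×1000 = (0.952759 − 1)×1000 = -47.241‰
δ_B = (0.01032959/0.01123720 − 1)×1000 = (0.919232 − 1)×1000 = -80.768‰
f_A = (δ_mix − δ_B)/(δ_A − δ_B) = (-51.8 − (-80.768))/(-47.241 − (-80.768))
f_A = 28.968 / 33.527 = 0.8640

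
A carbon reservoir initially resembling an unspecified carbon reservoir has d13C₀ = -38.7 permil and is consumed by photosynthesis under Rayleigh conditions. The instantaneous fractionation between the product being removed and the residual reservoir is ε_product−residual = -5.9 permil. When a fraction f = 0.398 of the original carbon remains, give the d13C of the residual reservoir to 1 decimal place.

Rayleigh residual: δ_res = (δ₀ + 1000)·f^(α−1) − 1000
α = ε/1000 + 1 = 0.99410, so α − 1 = -0.00590
f^(α−1) = 0.398^(-0.00590) = 1.005450
δ_res = (-38.7 + 1000) × 1.005450 − 1000 = 966.540 − 1000 = -33.46 permil

-33.5 permil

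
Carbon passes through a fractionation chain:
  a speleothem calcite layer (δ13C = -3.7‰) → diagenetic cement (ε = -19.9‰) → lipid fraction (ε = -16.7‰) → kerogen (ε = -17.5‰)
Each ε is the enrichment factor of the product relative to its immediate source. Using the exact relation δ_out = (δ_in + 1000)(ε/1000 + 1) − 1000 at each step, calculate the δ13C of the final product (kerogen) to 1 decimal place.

-56.6‰

step 1: δ = (-3.70 + 1000)·(-19.9/1000 + 1) − 1000 = -23.53‰
step 2: δ = (-23.53 + 1000)·(-16.7/1000 + 1) − 1000 = -39.83‰
step 3: δ = (-39.83 + 1000)·(-17.5/1000 + 1) − 1000 = -56.64‰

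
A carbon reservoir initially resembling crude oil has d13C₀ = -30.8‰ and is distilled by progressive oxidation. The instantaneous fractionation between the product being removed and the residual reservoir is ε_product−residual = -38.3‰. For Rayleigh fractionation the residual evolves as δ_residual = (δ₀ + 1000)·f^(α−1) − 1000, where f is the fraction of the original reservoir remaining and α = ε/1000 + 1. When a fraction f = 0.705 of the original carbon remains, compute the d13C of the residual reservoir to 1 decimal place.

-17.7‰

Rayleigh residual: δ_res = (δ₀ + 1000)·f^(α−1) − 1000
α = ε/1000 + 1 = 0.96170, so α − 1 = -0.03830
f^(α−1) = 0.705^(-0.03830) = 1.013478
δ_res = (-30.8 + 1000) × 1.013478 − 1000 = 982.263 − 1000 = -17.74‰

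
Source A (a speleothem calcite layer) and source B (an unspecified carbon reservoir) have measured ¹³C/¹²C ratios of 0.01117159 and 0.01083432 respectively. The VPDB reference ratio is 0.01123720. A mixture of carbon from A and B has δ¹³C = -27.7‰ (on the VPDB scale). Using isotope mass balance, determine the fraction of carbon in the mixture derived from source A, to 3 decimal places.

δ_A = (0.01117159/0.01123720 − 1)×1000 = (0.994161 − 1)×1000 = -5.839‰
δ_B = (0.01083432/0.01123720 − 1)×1000 = (0.964148 − 1)×1000 = -35.852‰
f_A = (δ_mix − δ_B)/(δ_A − δ_B) = (-27.7 − (-35.852))/(-5.839 − (-35.852))
f_A = 8.152 / 30.014 = 0.2716

0.272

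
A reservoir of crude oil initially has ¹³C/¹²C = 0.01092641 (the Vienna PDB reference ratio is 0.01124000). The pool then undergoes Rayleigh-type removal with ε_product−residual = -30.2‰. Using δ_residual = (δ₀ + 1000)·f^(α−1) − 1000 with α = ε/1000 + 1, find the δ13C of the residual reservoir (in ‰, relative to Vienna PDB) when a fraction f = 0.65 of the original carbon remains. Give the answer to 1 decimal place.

-15.2‰

δ₀ = (0.01092641/0.01124000 − 1)×1000 = (0.972101 − 1)×1000 = -27.899‰
α − 1 = ε/1000 = -0.0302
f^(α−1) = 0.65^(-0.0302) = 1.013095
δ_res = (-27.899 + 1000) × 1.013095 − 1000 = 984.830 − 1000 = -15.17‰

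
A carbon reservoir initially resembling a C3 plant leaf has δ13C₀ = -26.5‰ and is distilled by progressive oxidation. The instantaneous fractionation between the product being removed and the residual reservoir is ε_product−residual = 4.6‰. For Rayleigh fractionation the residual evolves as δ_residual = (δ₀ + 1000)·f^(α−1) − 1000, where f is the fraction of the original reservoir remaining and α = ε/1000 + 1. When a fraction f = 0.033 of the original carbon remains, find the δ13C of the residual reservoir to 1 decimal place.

-41.7‰

Rayleigh residual: δ_res = (δ₀ + 1000)·f^(α−1) − 1000
α = ε/1000 + 1 = 1.00460, so α − 1 = 0.00460
f^(α−1) = 0.033^(0.00460) = 0.984431
δ_res = (-26.5 + 1000) × 0.984431 − 1000 = 958.343 − 1000 = -41.66‰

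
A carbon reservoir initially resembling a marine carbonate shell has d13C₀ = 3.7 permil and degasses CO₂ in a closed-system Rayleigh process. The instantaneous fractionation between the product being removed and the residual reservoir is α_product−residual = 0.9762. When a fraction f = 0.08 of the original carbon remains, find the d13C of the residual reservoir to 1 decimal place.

65.9 permil

Rayleigh residual: δ_res = (δ₀ + 1000)·f^(α−1) − 1000
α − 1 = -0.02380
f^(α−1) = 0.08^(-0.02380) = 1.061956
δ_res = (3.7 + 1000) × 1.061956 − 1000 = 1065.885 − 1000 = 65.89 permil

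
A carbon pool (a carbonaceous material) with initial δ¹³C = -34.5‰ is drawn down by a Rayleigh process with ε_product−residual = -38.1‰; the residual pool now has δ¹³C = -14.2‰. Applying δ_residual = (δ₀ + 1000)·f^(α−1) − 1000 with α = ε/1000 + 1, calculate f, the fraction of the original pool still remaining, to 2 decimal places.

α − 1 = ε/1000 = -0.0381
(δ_res + 1000)/(δ₀ + 1000) = (-14.2 + 1000)/(-34.5 + 1000) = 985.8/965.5 = 1.021025
f = 1.021025^(1/-0.0381) = exp(ln(1.021025)/-0.0381) = exp(0.02081/-0.0381)
f = exp(-0.5461) = 0.5792

0.58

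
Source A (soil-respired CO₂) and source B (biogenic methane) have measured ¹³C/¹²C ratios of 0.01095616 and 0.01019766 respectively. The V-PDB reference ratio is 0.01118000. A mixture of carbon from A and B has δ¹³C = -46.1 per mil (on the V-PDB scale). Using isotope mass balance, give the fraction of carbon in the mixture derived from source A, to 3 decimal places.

δ_A = (0.01095616/0.01118000 − 1)×1000 = (0.979979 − 1)×1000 = -20.021 per mil
δ_B = (0.01019766/0.01118000 − 1)×1000 = (0.912134 − 1)×1000 = -87.866 per mil
f_A = (δ_mix − δ_B)/(δ_A − δ_B) = (-46.1 − (-87.866))/(-20.021 − (-87.866))
f_A = 41.766 / 67.844 = 0.6156

0.616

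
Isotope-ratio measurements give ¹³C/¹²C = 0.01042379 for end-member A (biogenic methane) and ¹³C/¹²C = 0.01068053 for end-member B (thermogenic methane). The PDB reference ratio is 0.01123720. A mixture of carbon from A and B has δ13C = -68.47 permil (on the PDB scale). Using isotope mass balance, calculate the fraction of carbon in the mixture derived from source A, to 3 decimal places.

0.829

δ_A = (0.01042379/0.01123720 − 1)×1000 = (0.927615 − 1)×1000 = -72.385 permil
δ_B = (0.01068053/0.01123720 − 1)×1000 = (0.950462 − 1)×1000 = -49.538 permil
f_A = (δ_mix − δ_B)/(δ_A − δ_B) = (-68.47 − (-49.538))/(-72.385 − (-49.538))
f_A = -18.932 / -22.847 = 0.8286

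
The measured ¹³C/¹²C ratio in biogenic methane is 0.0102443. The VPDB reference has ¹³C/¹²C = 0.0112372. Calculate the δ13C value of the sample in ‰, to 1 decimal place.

δ13C = (R_sample / R_standard − 1) × 1000
R_sample / R_standard = 0.0102443 / 0.0112372 = 0.911642
δ13C = (0.911642 − 1) × 1000 = -88.36‰

-88.4‰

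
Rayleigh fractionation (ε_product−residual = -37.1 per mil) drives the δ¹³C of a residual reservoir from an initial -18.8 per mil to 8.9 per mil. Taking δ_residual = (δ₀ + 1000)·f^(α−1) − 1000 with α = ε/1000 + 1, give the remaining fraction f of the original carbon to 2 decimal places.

α − 1 = ε/1000 = -0.0371
(δ_res + 1000)/(δ₀ + 1000) = (8.9 + 1000)/(-18.8 + 1000) = 1008.9/981.2 = 1.028231
f = 1.028231^(1/-0.0371) = exp(ln(1.028231)/-0.0371) = exp(0.02784/-0.0371)
f = exp(-0.7504) = 0.4722

0.47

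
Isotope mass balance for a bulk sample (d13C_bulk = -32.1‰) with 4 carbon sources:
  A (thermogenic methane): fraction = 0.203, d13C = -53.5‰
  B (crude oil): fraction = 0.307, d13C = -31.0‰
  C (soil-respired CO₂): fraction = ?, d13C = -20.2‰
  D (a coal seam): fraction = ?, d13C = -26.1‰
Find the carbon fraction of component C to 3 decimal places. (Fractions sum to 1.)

Let f_C and f_D be the unknown fractions; fractions sum to 1 so f_C + f_D = 0.490.
Mass balance: Σ fᵢ·δᵢ = δ_bulk ⇒ f_C·(-20.2) + f_D·(-26.1) = -32.1 − (-20.377) = -11.723
Substitute f_D = 0.490 − f_C:
f_C·(-20.2 − -26.1) = -11.723 − 0.490×(-26.1) = 1.066
f_C = 1.066 / 5.9 = 0.1808

0.181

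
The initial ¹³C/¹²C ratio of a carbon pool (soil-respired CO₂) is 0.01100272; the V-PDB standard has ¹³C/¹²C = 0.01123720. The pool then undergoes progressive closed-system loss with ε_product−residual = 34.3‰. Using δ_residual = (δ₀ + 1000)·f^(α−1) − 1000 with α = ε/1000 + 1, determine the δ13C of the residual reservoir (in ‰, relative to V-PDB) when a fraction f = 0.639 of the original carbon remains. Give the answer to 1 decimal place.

-35.8‰

δ₀ = (0.01100272/0.01123720 − 1)×1000 = (0.979134 − 1)×1000 = -20.866‰
α − 1 = ε/1000 = 0.0343
f^(α−1) = 0.639^(0.0343) = 0.984756
δ_res = (-20.866 + 1000) × 0.984756 − 1000 = 964.208 − 1000 = -35.79‰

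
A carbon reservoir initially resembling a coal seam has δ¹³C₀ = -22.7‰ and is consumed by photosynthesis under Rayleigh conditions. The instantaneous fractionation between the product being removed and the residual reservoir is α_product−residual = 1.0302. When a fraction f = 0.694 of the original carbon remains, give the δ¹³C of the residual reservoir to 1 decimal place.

-33.4‰

Rayleigh residual: δ_res = (δ₀ + 1000)·f^(α−1) − 1000
α − 1 = 0.03020
f^(α−1) = 0.694^(0.03020) = 0.989029
δ_res = (-22.7 + 1000) × 0.989029 − 1000 = 966.578 − 1000 = -33.42‰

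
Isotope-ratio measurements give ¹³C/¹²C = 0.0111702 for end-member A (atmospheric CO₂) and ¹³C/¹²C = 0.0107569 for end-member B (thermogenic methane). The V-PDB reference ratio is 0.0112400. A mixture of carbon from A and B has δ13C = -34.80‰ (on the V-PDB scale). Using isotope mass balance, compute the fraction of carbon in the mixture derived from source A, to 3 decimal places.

0.222

δ_A = (0.0111702/0.0112400 − 1)×1000 = (0.993790 − 1)×1000 = -6.210‰
δ_B = (0.0107569/0.0112400 − 1)×1000 = (0.957020 − 1)×1000 = -42.980‰
f_A = (δ_mix − δ_B)/(δ_A − δ_B) = (-34.80 − (-42.980))/(-6.210 − (-42.980))
f_A = 8.180 / 36.770 = 0.2225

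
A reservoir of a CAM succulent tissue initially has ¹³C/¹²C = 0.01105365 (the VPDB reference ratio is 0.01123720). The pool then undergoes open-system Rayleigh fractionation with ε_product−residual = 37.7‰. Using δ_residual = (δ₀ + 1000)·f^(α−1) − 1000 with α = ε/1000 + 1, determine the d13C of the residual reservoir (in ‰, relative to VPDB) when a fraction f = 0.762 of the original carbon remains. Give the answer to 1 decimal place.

-26.4‰

δ₀ = (0.01105365/0.01123720 − 1)×1000 = (0.983666 − 1)×1000 = -16.334‰
α − 1 = ε/1000 = 0.0377
f^(α−1) = 0.762^(0.0377) = 0.989805
δ_res = (-16.334 + 1000) × 0.989805 − 1000 = 973.638 − 1000 = -26.36‰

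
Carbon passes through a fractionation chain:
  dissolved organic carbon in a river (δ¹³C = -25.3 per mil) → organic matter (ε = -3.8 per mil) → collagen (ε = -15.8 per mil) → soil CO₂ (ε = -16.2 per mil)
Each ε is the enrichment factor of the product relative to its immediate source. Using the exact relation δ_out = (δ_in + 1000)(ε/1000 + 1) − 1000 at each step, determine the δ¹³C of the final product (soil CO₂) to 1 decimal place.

-59.8 per mil

step 1: δ = (-25.30 + 1000)·(-3.8/1000 + 1) − 1000 = -29.00 per mil
step 2: δ = (-29.00 + 1000)·(-15.8/1000 + 1) − 1000 = -44.35 per mil
step 3: δ = (-44.35 + 1000)·(-16.2/1000 + 1) − 1000 = -59.83 per mil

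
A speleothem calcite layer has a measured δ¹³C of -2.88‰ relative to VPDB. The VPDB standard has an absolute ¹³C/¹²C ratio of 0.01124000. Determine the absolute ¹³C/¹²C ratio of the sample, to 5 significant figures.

R_sample = R_standard × (δ¹³C/1000 + 1)
R_sample = 0.01124000 × (-2.88/1000 + 1) = 0.01124000 × 0.997120
R_sample = 0.0112076

0.011208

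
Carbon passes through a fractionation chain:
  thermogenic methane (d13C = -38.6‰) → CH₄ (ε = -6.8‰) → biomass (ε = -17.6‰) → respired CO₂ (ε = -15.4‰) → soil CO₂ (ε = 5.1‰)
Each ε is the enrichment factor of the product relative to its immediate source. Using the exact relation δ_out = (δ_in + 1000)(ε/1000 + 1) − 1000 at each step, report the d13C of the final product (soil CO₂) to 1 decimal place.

-71.7‰

step 1: δ = (-38.60 + 1000)·(-6.8/1000 + 1) − 1000 = -45.14‰
step 2: δ = (-45.14 + 1000)·(-17.6/1000 + 1) − 1000 = -61.94‰
step 3: δ = (-61.94 + 1000)·(-15.4/1000 + 1) − 1000 = -76.39‰
step 4: δ = (-76.39 + 1000)·(5.1/1000 + 1) − 1000 = -71.68‰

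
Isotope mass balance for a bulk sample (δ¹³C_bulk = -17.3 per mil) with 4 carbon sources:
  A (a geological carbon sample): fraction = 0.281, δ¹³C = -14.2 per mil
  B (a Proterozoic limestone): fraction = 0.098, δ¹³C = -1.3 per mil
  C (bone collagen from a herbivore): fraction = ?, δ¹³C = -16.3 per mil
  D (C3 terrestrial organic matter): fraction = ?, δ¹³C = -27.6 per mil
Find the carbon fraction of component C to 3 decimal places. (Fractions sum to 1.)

Let f_C and f_D be the unknown fractions; fractions sum to 1 so f_C + f_D = 0.621.
Mass balance: Σ fᵢ·δᵢ = δ_bulk ⇒ f_C·(-16.3) + f_D·(-27.6) = -17.3 − (-4.118) = -13.182
Substitute f_D = 0.621 − f_C:
f_C·(-16.3 − -27.6) = -13.182 − 0.621×(-27.6) = 3.957
f_C = 3.957 / 11.3 = 0.3502

0.350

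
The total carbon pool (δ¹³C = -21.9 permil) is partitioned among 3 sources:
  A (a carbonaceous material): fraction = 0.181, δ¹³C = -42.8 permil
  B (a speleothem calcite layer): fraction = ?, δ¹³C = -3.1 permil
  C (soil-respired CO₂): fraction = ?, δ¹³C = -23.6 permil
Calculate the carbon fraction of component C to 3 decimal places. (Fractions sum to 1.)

Let f_C and f_B be the unknown fractions; fractions sum to 1 so f_C + f_B = 0.819.
Mass balance: Σ fᵢ·δᵢ = δ_bulk ⇒ f_C·(-23.6) + f_B·(-3.1) = -21.9 − (-7.747) = -14.153
Substitute f_B = 0.819 − f_C:
f_C·(-23.6 − -3.1) = -14.153 − 0.819×(-3.1) = -11.614
f_C = -11.614 / -20.5 = 0.5666

0.567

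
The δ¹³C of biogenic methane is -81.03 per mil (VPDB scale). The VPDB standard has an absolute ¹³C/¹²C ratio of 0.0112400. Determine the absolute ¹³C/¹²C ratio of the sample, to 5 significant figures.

R_sample = R_standard × (δ¹³C/1000 + 1)
R_sample = 0.0112400 × (-81.03/1000 + 1) = 0.0112400 × 0.918970
R_sample = 0.0103292

0.010329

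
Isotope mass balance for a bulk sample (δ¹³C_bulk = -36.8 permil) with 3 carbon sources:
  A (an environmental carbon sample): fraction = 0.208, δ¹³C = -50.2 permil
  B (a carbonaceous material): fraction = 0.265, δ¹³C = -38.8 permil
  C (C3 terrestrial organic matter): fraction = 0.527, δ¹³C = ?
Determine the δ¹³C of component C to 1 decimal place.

Isotope mass balance: δ_bulk = Σ fᵢ·δᵢ.
-36.8 = 0.208×(-50.2) + 0.265×(-38.8) + 0.527×δ_C
0.527·δ_C = -36.8 − (-20.724) = -16.076
δ_C = -16.076 / 0.527 = -30.51 permil

-30.5 permil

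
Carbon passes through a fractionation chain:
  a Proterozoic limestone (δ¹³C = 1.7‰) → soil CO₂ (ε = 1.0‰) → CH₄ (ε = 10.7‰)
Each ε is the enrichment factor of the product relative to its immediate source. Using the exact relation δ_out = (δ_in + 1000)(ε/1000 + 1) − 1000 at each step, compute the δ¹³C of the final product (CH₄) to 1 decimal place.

13.4‰

step 1: δ = (1.70 + 1000)·(1.0/1000 + 1) − 1000 = 2.70‰
step 2: δ = (2.70 + 1000)·(10.7/1000 + 1) − 1000 = 13.43‰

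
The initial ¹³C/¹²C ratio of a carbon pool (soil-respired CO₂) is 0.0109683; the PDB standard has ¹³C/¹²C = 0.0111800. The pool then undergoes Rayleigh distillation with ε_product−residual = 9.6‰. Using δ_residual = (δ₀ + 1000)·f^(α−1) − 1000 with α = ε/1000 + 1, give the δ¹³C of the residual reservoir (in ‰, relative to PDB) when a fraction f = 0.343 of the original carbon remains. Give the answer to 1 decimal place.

-29.0‰

δ₀ = (0.0109683/0.0111800 − 1)×1000 = (0.981064 − 1)×1000 = -18.936‰
α − 1 = ε/1000 = 0.0096
f^(α−1) = 0.343^(0.0096) = 0.989780
δ_res = (-18.936 + 1000) × 0.989780 − 1000 = 971.038 − 1000 = -28.96‰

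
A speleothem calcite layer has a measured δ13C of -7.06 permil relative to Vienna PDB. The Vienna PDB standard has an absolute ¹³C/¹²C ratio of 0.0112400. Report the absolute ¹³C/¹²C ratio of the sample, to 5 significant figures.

R_sample = R_standard × (δ13C/1000 + 1)
R_sample = 0.0112400 × (-7.06/1000 + 1) = 0.0112400 × 0.992940
R_sample = 0.0111606

0.011161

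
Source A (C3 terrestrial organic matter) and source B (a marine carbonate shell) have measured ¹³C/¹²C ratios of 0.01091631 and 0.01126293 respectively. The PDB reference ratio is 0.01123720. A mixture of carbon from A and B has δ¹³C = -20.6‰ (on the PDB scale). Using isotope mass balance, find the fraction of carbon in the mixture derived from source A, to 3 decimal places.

δ_A = (0.01091631/0.01123720 − 1)×1000 = (0.971444 − 1)×1000 = -28.556‰
δ_B = (0.01126293/0.01123720 − 1)×1000 = (1.002290 − 1)×1000 = 2.290‰
f_A = (δ_mix − δ_B)/(δ_A − δ_B) = (-20.6 − (2.290))/(-28.556 − (2.290))
f_A = -22.890 / -30.846 = 0.7421

0.742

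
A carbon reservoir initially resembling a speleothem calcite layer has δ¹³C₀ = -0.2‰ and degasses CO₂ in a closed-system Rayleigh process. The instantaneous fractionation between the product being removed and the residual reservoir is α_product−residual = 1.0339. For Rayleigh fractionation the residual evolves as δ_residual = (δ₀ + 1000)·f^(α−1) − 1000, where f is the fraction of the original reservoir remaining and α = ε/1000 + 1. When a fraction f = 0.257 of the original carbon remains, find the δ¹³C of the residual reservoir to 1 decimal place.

Rayleigh residual: δ_res = (δ₀ + 1000)·f^(α−1) − 1000
α − 1 = 0.03390
f^(α−1) = 0.257^(0.03390) = 0.954985
δ_res = (-0.2 + 1000) × 0.954985 − 1000 = 954.794 − 1000 = -45.21‰

-45.2‰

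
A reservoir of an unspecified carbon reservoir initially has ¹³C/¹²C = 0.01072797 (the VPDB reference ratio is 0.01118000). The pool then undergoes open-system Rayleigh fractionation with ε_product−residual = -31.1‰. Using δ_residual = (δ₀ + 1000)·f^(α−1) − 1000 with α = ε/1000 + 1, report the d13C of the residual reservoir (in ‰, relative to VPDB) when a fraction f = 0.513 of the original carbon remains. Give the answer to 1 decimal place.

-20.3‰

δ₀ = (0.01072797/0.01118000 − 1)×1000 = (0.959568 − 1)×1000 = -40.432‰
α − 1 = ε/1000 = -0.0311
f^(α−1) = 0.513^(-0.0311) = 1.020976
δ_res = (-40.432 + 1000) × 1.020976 − 1000 = 979.695 − 1000 = -20.30‰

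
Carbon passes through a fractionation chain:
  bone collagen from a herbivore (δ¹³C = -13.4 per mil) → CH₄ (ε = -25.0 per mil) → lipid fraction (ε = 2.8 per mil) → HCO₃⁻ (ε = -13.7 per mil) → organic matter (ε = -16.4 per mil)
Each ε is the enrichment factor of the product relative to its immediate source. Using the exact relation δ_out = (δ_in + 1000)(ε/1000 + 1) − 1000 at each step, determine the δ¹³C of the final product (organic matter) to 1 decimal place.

-64.2 per mil

step 1: δ = (-13.40 + 1000)·(-25.0/1000 + 1) − 1000 = -38.07 per mil
step 2: δ = (-38.07 + 1000)·(2.8/1000 + 1) − 1000 = -35.37 per mil
step 3: δ = (-35.37 + 1000)·(-13.7/1000 + 1) − 1000 = -48.59 per mil
step 4: δ = (-48.59 + 1000)·(-16.4/1000 + 1) − 1000 = -64.19 per mil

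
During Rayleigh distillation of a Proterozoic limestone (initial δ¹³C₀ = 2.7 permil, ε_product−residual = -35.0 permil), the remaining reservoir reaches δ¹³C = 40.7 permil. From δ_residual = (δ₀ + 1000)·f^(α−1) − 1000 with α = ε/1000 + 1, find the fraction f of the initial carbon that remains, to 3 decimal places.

α − 1 = ε/1000 = -0.0350
(δ_res + 1000)/(δ₀ + 1000) = (40.7 + 1000)/(2.7 + 1000) = 1040.7/1002.7 = 1.037898
f = 1.037898^(1/-0.0350) = exp(ln(1.037898)/-0.0350) = exp(0.03720/-0.0350)
f = exp(-1.0628) = 0.3455

0.345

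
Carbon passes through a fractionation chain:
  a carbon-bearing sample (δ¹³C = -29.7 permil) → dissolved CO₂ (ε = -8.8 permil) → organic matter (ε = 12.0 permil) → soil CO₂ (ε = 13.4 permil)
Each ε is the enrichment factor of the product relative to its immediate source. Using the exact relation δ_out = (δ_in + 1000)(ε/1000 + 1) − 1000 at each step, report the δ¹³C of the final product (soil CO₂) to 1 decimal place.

-13.7 permil

step 1: δ = (-29.70 + 1000)·(-8.8/1000 + 1) − 1000 = -38.24 permil
step 2: δ = (-38.24 + 1000)·(12.0/1000 + 1) − 1000 = -26.70 permil
step 3: δ = (-26.70 + 1000)·(13.4/1000 + 1) − 1000 = -13.66 permil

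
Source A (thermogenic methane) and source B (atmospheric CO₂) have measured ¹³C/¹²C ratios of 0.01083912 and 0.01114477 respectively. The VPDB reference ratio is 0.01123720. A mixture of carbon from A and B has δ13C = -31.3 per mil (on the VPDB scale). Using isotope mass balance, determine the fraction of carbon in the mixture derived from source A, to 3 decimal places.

δ_A = (0.01083912/0.01123720 − 1)×1000 = (0.964575 − 1)×1000 = -35.425 per mil
δ_B = (0.01114477/0.01123720 − 1)×1000 = (0.991775 − 1)×1000 = -8.225 per mil
f_A = (δ_mix − δ_B)/(δ_A − δ_B) = (-31.3 − (-8.225))/(-35.425 − (-8.225))
f_A = -23.075 / -27.200 = 0.8483

0.848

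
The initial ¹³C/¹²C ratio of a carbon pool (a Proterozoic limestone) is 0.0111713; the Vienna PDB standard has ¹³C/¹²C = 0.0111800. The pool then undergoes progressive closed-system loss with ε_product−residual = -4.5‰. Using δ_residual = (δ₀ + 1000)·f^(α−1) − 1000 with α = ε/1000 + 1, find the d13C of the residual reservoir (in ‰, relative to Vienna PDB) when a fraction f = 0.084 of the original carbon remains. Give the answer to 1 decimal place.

10.4‰

δ₀ = (0.0111713/0.0111800 − 1)×1000 = (0.999222 − 1)×1000 = -0.778‰
α − 1 = ε/1000 = -0.0045
f^(α−1) = 0.084^(-0.0045) = 1.011209
δ_res = (-0.778 + 1000) × 1.011209 − 1000 = 1010.422 − 1000 = 10.42‰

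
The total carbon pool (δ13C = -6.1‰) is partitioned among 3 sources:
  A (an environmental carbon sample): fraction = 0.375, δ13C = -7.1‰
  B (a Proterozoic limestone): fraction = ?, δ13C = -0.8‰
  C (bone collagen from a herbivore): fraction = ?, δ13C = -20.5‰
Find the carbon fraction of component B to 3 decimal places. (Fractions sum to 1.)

Let f_B and f_C be the unknown fractions; fractions sum to 1 so f_B + f_C = 0.625.
Mass balance: Σ fᵢ·δᵢ = δ_bulk ⇒ f_B·(-0.8) + f_C·(-20.5) = -6.1 − (-2.662) = -3.438
Substitute f_C = 0.625 − f_B:
f_B·(-0.8 − -20.5) = -3.438 − 0.625×(-20.5) = 9.375
f_B = 9.375 / 19.7 = 0.4759

0.476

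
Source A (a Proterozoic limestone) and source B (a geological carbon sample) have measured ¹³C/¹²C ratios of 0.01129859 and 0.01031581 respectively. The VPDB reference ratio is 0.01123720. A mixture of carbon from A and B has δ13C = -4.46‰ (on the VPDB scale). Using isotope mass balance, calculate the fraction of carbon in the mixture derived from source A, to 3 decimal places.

δ_A = (0.01129859/0.01123720 − 1)×1000 = (1.005463 − 1)×1000 = 5.463‰
δ_B = (0.01031581/0.01123720 − 1)×1000 = (0.918005 − 1)×1000 = -81.995‰
f_A = (δ_mix − δ_B)/(δ_A − δ_B) = (-4.46 − (-81.995))/(5.463 − (-81.995))
f_A = 77.535 / 87.458 = 0.8865

0.887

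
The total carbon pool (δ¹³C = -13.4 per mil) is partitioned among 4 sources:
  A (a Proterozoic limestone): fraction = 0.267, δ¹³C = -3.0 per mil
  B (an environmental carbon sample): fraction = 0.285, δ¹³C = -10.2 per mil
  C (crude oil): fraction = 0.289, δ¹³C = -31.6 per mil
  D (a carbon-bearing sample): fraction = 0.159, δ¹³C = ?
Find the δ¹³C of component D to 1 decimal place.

Isotope mass balance: δ_bulk = Σ fᵢ·δᵢ.
-13.4 = 0.267×(-3.0) + 0.285×(-10.2) + 0.289×(-31.6) + 0.159×δ_D
0.159·δ_D = -13.4 − (-12.840) = -0.560
δ_D = -0.560 / 0.159 = -3.52 per mil

-3.5 per mil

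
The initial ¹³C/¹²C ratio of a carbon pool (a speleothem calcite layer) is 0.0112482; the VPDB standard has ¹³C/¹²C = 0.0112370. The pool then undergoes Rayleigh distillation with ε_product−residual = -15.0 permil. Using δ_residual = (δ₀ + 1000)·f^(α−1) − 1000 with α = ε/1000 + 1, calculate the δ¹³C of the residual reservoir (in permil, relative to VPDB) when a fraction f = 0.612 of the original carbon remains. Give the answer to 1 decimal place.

8.4 permil

δ₀ = (0.0112482/0.0112370 − 1)×1000 = (1.000997 − 1)×1000 = 0.997 permil
α − 1 = ε/1000 = -0.0150
f^(α−1) = 0.612^(-0.0150) = 1.007393
δ_res = (0.997 + 1000) × 1.007393 − 1000 = 1008.397 − 1000 = 8.40 permil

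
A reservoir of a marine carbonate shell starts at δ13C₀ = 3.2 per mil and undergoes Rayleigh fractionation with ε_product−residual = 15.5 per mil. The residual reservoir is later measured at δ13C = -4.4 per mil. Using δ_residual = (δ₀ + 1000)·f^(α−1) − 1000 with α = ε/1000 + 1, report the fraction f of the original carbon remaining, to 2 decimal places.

α − 1 = ε/1000 = 0.0155
(δ_res + 1000)/(δ₀ + 1000) = (-4.4 + 1000)/(3.2 + 1000) = 995.6/1003.2 = 0.992424
f = 0.992424^(1/0.0155) = exp(ln(0.992424)/0.0155) = exp(-0.00760/0.0155)
f = exp(-0.4906) = 0.6122

0.61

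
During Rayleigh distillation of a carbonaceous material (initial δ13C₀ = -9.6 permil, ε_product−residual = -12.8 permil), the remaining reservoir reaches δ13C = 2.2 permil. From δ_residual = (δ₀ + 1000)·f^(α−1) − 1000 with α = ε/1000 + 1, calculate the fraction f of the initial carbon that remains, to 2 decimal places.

α − 1 = ε/1000 = -0.0128
(δ_res + 1000)/(δ₀ + 1000) = (2.2 + 1000)/(-9.6 + 1000) = 1002.2/990.4 = 1.011914
f = 1.011914^(1/-0.0128) = exp(ln(1.011914)/-0.0128) = exp(0.01184/-0.0128)
f = exp(-0.9253) = 0.3964

0.40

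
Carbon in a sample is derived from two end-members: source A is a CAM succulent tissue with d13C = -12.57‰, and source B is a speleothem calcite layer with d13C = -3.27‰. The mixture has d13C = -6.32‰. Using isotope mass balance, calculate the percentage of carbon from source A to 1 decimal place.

32.8%

δ_mix = f_A·δ_A + (1 − f_A)·δ_B  ⇒  f_A = (δ_mix − δ_B)/(δ_A − δ_B)
f_A = (-6.32 − (-3.27)) / (-12.57 − (-3.27))
f_A = -3.05 / -9.30 = 0.3280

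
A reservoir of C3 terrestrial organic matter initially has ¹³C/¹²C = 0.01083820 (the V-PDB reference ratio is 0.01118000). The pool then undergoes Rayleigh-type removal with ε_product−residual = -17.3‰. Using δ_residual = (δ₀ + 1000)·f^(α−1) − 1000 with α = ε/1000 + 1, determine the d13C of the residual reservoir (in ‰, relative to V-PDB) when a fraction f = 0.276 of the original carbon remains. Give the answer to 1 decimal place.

δ₀ = (0.01083820/0.01118000 − 1)×1000 = (0.969428 − 1)×1000 = -30.572‰
α − 1 = ε/1000 = -0.0173
f^(α−1) = 0.276^(-0.0173) = 1.022521
δ_res = (-30.572 + 1000) × 1.022521 − 1000 = 991.260 − 1000 = -8.74‰

-8.7‰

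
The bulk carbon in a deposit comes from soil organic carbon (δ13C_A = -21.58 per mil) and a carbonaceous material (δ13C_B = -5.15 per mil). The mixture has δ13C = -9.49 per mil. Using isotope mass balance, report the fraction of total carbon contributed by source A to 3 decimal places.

δ_mix = f_A·δ_A + (1 − f_A)·δ_B  ⇒  f_A = (δ_mix − δ_B)/(δ_A − δ_B)
f_A = (-9.49 − (-5.15)) / (-21.58 − (-5.15))
f_A = -4.34 / -16.43 = 0.2642

0.264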